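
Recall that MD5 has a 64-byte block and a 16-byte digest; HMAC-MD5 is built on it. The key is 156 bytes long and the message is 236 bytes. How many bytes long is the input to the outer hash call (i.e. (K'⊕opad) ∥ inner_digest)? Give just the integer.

Key is 156 > 64 bytes, so it is hashed to 16 bytes then zero-padded to 64: |K'| = 64.
Outer input = (K'⊕opad) ∥ H(inner) → 64 + 16 = 80 bytes.

80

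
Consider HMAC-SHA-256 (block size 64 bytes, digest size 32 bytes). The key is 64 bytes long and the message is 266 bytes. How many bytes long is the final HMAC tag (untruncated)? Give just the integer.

The tag is one SHA-256 digest: 32 bytes.

32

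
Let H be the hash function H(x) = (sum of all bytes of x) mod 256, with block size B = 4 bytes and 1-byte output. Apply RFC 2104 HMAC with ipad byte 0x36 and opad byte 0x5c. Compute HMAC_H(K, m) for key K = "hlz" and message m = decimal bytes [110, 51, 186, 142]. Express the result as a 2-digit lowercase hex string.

Key "hlz" = 68 6c 7a is 3 bytes ≤ B = 4; zero-pad to 4 bytes: K' = 68 6c 7a 00.
K' ⊕ ipad = 5e 5a 4c 36.  K' ⊕ opad = 34 30 26 5c.
Inner input = (K'⊕ipad) ∥ m = 5e 5a 4c 36 ∥ 6e 33 ba 8e.
Inner hash: sum = 94+90+76+54+110+51+186+142 = 803; mod 256 = 35 → 23.
Outer input = (K'⊕opad) ∥ inner = 34 30 26 5c ∥ 23.
Outer hash (tag): sum = 52+48+38+92+35 = 265; mod 256 = 9 → 09.

09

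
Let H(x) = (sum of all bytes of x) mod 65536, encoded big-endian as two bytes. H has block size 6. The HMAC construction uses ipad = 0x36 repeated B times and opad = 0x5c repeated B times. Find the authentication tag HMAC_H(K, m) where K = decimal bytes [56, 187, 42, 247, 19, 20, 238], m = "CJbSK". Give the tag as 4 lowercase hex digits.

02ff

Key decimal bytes [56, 187, 42, 247, 19, 20, 238] = 38 bb 2a f7 13 14 ee is 7 bytes > B = 6, so hash it first: H(key) = 03 29, then zero-pad to 6 bytes: K' = 03 29 00 00 00 00.
K' ⊕ ipad = 35 1f 36 36 36 36.  K' ⊕ opad = 5f 75 5c 5c 5c 5c.
Inner input = (K'⊕ipad) ∥ m = 35 1f 36 36 36 36 ∥ 43 4a 62 53 4b.
Inner hash: sum = 53+31+54+54+54+54+67+74+98+83+75 = 697 → 02 b9.
Outer input = (K'⊕opad) ∥ inner = 5f 75 5c 5c 5c 5c ∥ 02 b9.
Outer hash (tag): sum = 95+117+92+92+92+92+2+185 = 767 → 02 ff.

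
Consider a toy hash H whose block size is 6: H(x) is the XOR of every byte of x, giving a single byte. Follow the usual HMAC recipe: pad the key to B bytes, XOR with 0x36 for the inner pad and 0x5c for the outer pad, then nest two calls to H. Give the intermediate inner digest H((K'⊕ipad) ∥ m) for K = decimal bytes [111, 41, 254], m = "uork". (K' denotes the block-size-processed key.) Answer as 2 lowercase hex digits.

bb

Key decimal bytes [111, 41, 254] = 6f 29 fe is 3 bytes ≤ B = 6; zero-pad to 6 bytes: K' = 6f 29 fe 00 00 00.
K' ⊕ ipad = 59 1f c8 36 36 36.
Inner input = 59 1f c8 36 36 36 ∥ 75 6f 72 6b.
Inner hash: XOR 59⊕1f⊕c8⊕36⊕36⊕36⊕75⊕6f⊕72⊕6b = bb.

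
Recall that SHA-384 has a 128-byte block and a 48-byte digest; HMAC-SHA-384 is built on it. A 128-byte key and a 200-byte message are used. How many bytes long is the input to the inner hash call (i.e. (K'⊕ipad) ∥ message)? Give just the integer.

Key is 128 ≤ 128 bytes, zero-padded: |K'| = 128.
Inner input = (K'⊕ipad) ∥ m → 128 + 200 = 328 bytes.

328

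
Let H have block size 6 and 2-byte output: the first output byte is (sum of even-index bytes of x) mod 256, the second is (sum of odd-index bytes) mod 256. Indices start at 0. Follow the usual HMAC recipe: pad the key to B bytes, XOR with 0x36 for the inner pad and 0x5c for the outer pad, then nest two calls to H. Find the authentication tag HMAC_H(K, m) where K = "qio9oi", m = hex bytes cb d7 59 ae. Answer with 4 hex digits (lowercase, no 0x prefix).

b021

Key "qio9oi" = 71 69 6f 39 6f 69 is exactly B = 6 bytes: K' = 71 69 6f 39 6f 69.
K' ⊕ ipad = 47 5f 59 0f 59 5f.  K' ⊕ opad = 2d 35 33 65 33 35.
Inner input = (K'⊕ipad) ∥ m = 47 5f 59 0f 59 5f ∥ cb d7 59 ae.
Inner hash: even-index sum = 541 mod 256 = 29; odd-index sum = 594 mod 256 = 82 → 1d 52.
Outer input = (K'⊕opad) ∥ inner = 2d 35 33 65 33 35 ∥ 1d 52.
Outer hash (tag): even-index sum = 176 mod 256 = 176; odd-index sum = 289 mod 256 = 33 → b0 21.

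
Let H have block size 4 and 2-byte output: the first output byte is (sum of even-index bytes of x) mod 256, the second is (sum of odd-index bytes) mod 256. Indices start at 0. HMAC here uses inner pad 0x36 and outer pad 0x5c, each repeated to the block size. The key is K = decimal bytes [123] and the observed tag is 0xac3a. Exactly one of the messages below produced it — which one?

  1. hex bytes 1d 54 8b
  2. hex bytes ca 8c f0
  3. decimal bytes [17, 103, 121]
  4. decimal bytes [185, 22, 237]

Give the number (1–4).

Key decimal bytes [123] = 7b is 1 byte ≤ B = 4; zero-pad to 4 bytes: K' = 7b 00 00 00.
K' ⊕ ipad = 4d 36 36 36; K' ⊕ opad = 27 5c 5c 5c.
m1: inner = H(4d 36 36 36 1d 54 8b) = 2b c0; tag = H(27 5c 5c 5c 2b c0) = ae78
m2: inner = H(4d 36 36 36 ca 8c f0) = 3d f8; tag = H(27 5c 5c 5c 3d f8) = c0b0
m3: inner = H(4d 36 36 36 11 67 79) = 0d d3; tag = H(27 5c 5c 5c 0d d3) = 908b
m4: inner = H(4d 36 36 36 b9 16 ed) = 29 82; tag = H(27 5c 5c 5c 29 82) = ac3a ← matches

4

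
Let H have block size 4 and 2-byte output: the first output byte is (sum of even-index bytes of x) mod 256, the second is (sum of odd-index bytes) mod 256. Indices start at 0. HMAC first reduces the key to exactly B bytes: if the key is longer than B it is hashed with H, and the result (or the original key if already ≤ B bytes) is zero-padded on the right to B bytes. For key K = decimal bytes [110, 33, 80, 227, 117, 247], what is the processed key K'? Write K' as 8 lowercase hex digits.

|K| = 6 > B = 4, so first hash the key.
H(K): even-index sum = 307 mod 256 = 51; odd-index sum = 507 mod 256 = 251 → 33 fb.
Zero-pad H(K) = 33 fb to 4 bytes: K' = 33 fb 00 00.

33fb0000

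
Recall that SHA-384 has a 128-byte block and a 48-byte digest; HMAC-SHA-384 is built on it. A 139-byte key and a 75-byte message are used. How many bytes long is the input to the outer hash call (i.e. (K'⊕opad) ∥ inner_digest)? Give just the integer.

176

Key is 139 > 128 bytes, so it is hashed to 48 bytes then zero-padded to 128: |K'| = 128.
Outer input = (K'⊕opad) ∥ H(inner) → 128 + 48 = 176 bytes.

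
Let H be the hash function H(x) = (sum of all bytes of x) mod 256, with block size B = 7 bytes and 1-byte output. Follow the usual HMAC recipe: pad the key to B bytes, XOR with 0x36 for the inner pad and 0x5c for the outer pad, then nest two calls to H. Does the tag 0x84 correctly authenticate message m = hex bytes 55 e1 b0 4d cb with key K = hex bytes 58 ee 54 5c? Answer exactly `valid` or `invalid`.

Key hex bytes 58 ee 54 5c is 4 bytes ≤ B = 7; zero-pad to 7 bytes: K' = 58 ee 54 5c 00 00 00.
K' ⊕ ipad = 6e d8 62 6a 36 36 36; K' ⊕ opad = 04 b2 08 00 5c 5c 5c.
Inner hash: sum = 110+216+98+106+54+54+54+85+225+176+77+203 = 1458; mod 256 = 178 → b2.
Outer hash (recomputed tag): sum = 4+178+8+0+92+92+92+178 = 644; mod 256 = 132 → 84.
Recomputed tag = 84; claimed = 84 → match.

valid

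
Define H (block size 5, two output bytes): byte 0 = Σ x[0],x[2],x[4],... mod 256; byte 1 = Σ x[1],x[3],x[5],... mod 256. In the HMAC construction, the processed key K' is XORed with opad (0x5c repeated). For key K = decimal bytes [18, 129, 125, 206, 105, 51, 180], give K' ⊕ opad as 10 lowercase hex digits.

Key decimal bytes [18, 129, 125, 206, 105, 51, 180] = 12 81 7d ce 69 33 b4 is 7 bytes > B = 5, so hash it first: H(key) = ac 82, then zero-pad to 5 bytes: K' = ac 82 00 00 00.
XOR each byte with 0x5c: ac⊕5c=f0, 82⊕5c=de, 00⊕5c=5c, 00⊕5c=5c, 00⊕5c=5c.

f0de5c5c5c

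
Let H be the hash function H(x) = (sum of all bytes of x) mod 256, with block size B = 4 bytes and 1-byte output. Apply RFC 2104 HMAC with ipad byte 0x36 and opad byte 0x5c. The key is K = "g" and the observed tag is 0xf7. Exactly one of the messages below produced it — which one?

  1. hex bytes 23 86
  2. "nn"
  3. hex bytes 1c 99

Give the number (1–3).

3

Key "g" = 67 is 1 byte ≤ B = 4; zero-pad to 4 bytes: K' = 67 00 00 00.
K' ⊕ ipad = 51 36 36 36; K' ⊕ opad = 3b 5c 5c 5c.
m1: inner = H(51 36 36 36 23 86) = 9c; tag = H(3b 5c 5c 5c 9c) = eb
m2: inner = H(51 36 36 36 6e 6e) = cf; tag = H(3b 5c 5c 5c cf) = 1e
m3: inner = H(51 36 36 36 1c 99) = a8; tag = H(3b 5c 5c 5c a8) = f7 ← matches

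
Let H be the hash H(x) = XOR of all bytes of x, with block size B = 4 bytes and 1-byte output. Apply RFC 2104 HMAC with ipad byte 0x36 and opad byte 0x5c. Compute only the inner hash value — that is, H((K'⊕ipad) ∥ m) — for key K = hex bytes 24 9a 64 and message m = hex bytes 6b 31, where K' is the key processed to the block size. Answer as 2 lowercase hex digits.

Key hex bytes 24 9a 64 is 3 bytes ≤ B = 4; zero-pad to 4 bytes: K' = 24 9a 64 00.
K' ⊕ ipad = 12 ac 52 36.
Inner input = 12 ac 52 36 ∥ 6b 31.
Inner hash: XOR 12⊕ac⊕52⊕36⊕6b⊕31 = 80.

80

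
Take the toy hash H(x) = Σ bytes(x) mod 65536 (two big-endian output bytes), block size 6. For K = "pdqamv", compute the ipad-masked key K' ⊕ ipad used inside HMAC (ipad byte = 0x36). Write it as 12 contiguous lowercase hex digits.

Key "pdqamv" = 70 64 71 61 6d 76 is exactly B = 6 bytes: K' = 70 64 71 61 6d 76.
XOR each byte with 0x36: 70⊕36=46, 64⊕36=52, 71⊕36=47, 61⊕36=57, 6d⊕36=5b, 76⊕36=40.

465247575b40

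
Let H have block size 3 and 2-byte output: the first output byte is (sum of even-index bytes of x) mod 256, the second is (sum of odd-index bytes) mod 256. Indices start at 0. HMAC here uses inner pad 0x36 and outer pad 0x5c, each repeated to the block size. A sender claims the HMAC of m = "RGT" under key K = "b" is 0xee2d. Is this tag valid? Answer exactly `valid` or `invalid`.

invalid

Key "b" = 62 is 1 byte ≤ B = 3; zero-pad to 3 bytes: K' = 62 00 00.
K' ⊕ ipad = 54 36 36; K' ⊕ opad = 3e 5c 5c.
Inner hash: even-index sum = 209 mod 256 = 209; odd-index sum = 220 mod 256 = 220 → d1 dc.
Outer hash (recomputed tag): even-index sum = 374 mod 256 = 118; odd-index sum = 301 mod 256 = 45 → 76 2d.
Recomputed tag = 762d; claimed = ee2d → mismatch.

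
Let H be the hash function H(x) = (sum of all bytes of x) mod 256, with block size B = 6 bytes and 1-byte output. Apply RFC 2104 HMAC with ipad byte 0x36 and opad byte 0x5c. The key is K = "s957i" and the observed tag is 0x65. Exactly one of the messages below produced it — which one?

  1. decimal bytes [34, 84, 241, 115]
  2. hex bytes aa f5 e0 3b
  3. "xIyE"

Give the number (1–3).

Key "s957i" = 73 39 35 37 69 is 5 bytes ≤ B = 6; zero-pad to 6 bytes: K' = 73 39 35 37 69 00.
K' ⊕ ipad = 45 0f 03 01 5f 36; K' ⊕ opad = 2f 65 69 6b 35 5c.
m1: inner = H(45 0f 03 01 5f 36 22 54 f1 73) = c7; tag = H(2f 65 69 6b 35 5c c7) = c0
m2: inner = H(45 0f 03 01 5f 36 aa f5 e0 3b) = a7; tag = H(2f 65 69 6b 35 5c a7) = a0
m3: inner = H(45 0f 03 01 5f 36 78 49 79 45) = 6c; tag = H(2f 65 69 6b 35 5c 6c) = 65 ← matches

3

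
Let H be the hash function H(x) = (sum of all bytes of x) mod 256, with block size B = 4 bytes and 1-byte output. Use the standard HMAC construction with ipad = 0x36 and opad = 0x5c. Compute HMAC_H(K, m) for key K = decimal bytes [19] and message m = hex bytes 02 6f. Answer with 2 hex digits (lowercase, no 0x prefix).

Key decimal bytes [19] = 13 is 1 byte ≤ B = 4; zero-pad to 4 bytes: K' = 13 00 00 00.
K' ⊕ ipad = 25 36 36 36.  K' ⊕ opad = 4f 5c 5c 5c.
Inner input = (K'⊕ipad) ∥ m = 25 36 36 36 ∥ 02 6f.
Inner hash: sum = 37+54+54+54+2+111 = 312; mod 256 = 56 → 38.
Outer input = (K'⊕opad) ∥ inner = 4f 5c 5c 5c ∥ 38.
Outer hash (tag): sum = 79+92+92+92+56 = 411; mod 256 = 155 → 9b.

9b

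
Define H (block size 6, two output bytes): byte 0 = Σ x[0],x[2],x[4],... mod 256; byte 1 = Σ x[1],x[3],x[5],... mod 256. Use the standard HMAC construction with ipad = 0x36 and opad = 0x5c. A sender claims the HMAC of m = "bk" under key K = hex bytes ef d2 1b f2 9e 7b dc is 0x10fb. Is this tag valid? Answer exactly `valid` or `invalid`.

valid

Key hex bytes ef d2 1b f2 9e 7b dc is 7 bytes > B = 6, so hash it first: H(key) = 84 3f, then zero-pad to 6 bytes: K' = 84 3f 00 00 00 00.
K' ⊕ ipad = b2 09 36 36 36 36; K' ⊕ opad = d8 63 5c 5c 5c 5c.
Inner hash: even-index sum = 384 mod 256 = 128; odd-index sum = 224 mod 256 = 224 → 80 e0.
Outer hash (recomputed tag): even-index sum = 528 mod 256 = 16; odd-index sum = 507 mod 256 = 251 → 10 fb.
Recomputed tag = 10fb; claimed = 10fb → match.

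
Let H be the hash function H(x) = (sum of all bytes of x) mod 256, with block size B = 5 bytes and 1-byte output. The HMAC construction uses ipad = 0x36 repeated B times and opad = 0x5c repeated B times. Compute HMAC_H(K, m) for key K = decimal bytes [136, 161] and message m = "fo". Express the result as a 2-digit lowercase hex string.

Key decimal bytes [136, 161] = 88 a1 is 2 bytes ≤ B = 5; zero-pad to 5 bytes: K' = 88 a1 00 00 00.
K' ⊕ ipad = be 97 36 36 36.  K' ⊕ opad = d4 fd 5c 5c 5c.
Inner input = (K'⊕ipad) ∥ m = be 97 36 36 36 ∥ 66 6f.
Inner hash: sum = 190+151+54+54+54+102+111 = 716; mod 256 = 204 → cc.
Outer input = (K'⊕opad) ∥ inner = d4 fd 5c 5c 5c ∥ cc.
Outer hash (tag): sum = 212+253+92+92+92+204 = 945; mod 256 = 177 → b1.

b1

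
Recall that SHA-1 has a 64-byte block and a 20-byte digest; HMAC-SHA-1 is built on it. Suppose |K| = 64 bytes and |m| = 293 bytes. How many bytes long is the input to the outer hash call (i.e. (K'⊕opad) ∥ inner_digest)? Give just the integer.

Key is 64 ≤ 64 bytes, zero-padded: |K'| = 64.
Outer input = (K'⊕opad) ∥ H(inner) → 64 + 20 = 84 bytes.

84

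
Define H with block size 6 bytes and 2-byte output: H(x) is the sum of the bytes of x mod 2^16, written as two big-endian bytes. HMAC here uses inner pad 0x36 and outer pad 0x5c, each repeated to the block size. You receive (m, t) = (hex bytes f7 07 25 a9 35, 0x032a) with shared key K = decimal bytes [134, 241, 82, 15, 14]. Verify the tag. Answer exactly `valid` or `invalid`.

invalid

Key decimal bytes [134, 241, 82, 15, 14] = 86 f1 52 0f 0e is 5 bytes ≤ B = 6; zero-pad to 6 bytes: K' = 86 f1 52 0f 0e 00.
K' ⊕ ipad = b0 c7 64 39 38 36; K' ⊕ opad = da ad 0e 53 52 5c.
Inner hash: sum = 176+199+100+57+56+54+247+7+37+169+53 = 1155 → 04 83.
Outer hash (recomputed tag): sum = 218+173+14+83+82+92+4+131 = 797 → 03 1d.
Recomputed tag = 031d; claimed = 032a → mismatch.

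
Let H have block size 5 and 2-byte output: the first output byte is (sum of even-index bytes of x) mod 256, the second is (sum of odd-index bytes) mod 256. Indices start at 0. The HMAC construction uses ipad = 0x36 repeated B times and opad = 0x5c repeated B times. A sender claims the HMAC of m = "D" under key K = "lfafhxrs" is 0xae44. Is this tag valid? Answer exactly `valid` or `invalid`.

valid

Key "lfafhxrs" = 6c 66 61 66 68 78 72 73 is 8 bytes > B = 5, so hash it first: H(key) = a7 b7, then zero-pad to 5 bytes: K' = a7 b7 00 00 00.
K' ⊕ ipad = 91 81 36 36 36; K' ⊕ opad = fb eb 5c 5c 5c.
Inner hash: even-index sum = 253 mod 256 = 253; odd-index sum = 251 mod 256 = 251 → fd fb.
Outer hash (recomputed tag): even-index sum = 686 mod 256 = 174; odd-index sum = 580 mod 256 = 68 → ae 44.
Recomputed tag = ae44; claimed = ae44 → match.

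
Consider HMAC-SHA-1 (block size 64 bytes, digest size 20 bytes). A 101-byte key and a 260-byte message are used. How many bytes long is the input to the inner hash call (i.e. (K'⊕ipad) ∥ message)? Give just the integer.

Key is 101 > 64 bytes, so it is hashed to 20 bytes then zero-padded to 64: |K'| = 64.
Inner input = (K'⊕ipad) ∥ m → 64 + 260 = 324 bytes.

324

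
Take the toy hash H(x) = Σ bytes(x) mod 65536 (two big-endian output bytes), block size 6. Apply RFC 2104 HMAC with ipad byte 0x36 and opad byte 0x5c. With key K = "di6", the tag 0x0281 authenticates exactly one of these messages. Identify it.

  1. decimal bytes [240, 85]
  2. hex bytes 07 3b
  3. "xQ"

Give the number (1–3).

Key "di6" = 64 69 36 is 3 bytes ≤ B = 6; zero-pad to 6 bytes: K' = 64 69 36 00 00 00.
K' ⊕ ipad = 52 5f 00 36 36 36; K' ⊕ opad = 38 35 6a 5c 5c 5c.
m1: inner = H(52 5f 00 36 36 36 f0 55) = 02 98; tag = H(38 35 6a 5c 5c 5c 02 98) = 0285
m2: inner = H(52 5f 00 36 36 36 07 3b) = 01 95; tag = H(38 35 6a 5c 5c 5c 01 95) = 0281 ← matches
m3: inner = H(52 5f 00 36 36 36 78 51) = 02 1c; tag = H(38 35 6a 5c 5c 5c 02 1c) = 0209

2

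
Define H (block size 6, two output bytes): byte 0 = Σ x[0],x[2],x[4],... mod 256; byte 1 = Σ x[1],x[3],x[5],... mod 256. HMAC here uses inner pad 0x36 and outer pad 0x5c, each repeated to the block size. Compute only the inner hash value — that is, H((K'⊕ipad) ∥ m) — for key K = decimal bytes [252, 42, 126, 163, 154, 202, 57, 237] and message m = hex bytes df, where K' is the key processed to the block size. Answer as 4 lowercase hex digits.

Key decimal bytes [252, 42, 126, 163, 154, 202, 57, 237] = fc 2a 7e a3 9a ca 39 ed is 8 bytes > B = 6, so hash it first: H(key) = 4d 84, then zero-pad to 6 bytes: K' = 4d 84 00 00 00 00.
K' ⊕ ipad = 7b b2 36 36 36 36.
Inner input = 7b b2 36 36 36 36 ∥ df.
Inner hash: even-index sum = 454 mod 256 = 198; odd-index sum = 286 mod 256 = 30 → c6 1e.

c61e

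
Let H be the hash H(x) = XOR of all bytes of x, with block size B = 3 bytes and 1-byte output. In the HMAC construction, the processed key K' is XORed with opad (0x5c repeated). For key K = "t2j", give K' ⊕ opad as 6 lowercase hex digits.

286e36

Key "t2j" = 74 32 6a is exactly B = 3 bytes: K' = 74 32 6a.
XOR each byte with 0x5c: 74⊕5c=28, 32⊕5c=6e, 6a⊕5c=36.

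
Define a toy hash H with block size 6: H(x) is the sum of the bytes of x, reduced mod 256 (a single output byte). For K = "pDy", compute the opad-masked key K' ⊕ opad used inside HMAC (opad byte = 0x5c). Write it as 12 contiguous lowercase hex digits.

Key "pDy" = 70 44 79 is 3 bytes ≤ B = 6; zero-pad to 6 bytes: K' = 70 44 79 00 00 00.
XOR each byte with 0x5c: 70⊕5c=2c, 44⊕5c=18, 79⊕5c=25, 00⊕5c=5c, 00⊕5c=5c, 00⊕5c=5c.

2c18255c5c5c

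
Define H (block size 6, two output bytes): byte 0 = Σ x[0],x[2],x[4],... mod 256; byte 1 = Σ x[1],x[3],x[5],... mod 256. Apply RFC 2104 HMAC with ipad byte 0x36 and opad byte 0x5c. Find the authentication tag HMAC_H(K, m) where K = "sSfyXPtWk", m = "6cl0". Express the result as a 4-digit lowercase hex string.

Key "sSfyXPtWk" = 73 53 66 79 58 50 74 57 6b is 9 bytes > B = 6, so hash it first: H(key) = 10 73, then zero-pad to 6 bytes: K' = 10 73 00 00 00 00.
K' ⊕ ipad = 26 45 36 36 36 36.  K' ⊕ opad = 4c 2f 5c 5c 5c 5c.
Inner input = (K'⊕ipad) ∥ m = 26 45 36 36 36 36 ∥ 36 63 6c 30.
Inner hash: even-index sum = 308 mod 256 = 52; odd-index sum = 324 mod 256 = 68 → 34 44.
Outer input = (K'⊕opad) ∥ inner = 4c 2f 5c 5c 5c 5c ∥ 34 44.
Outer hash (tag): even-index sum = 312 mod 256 = 56; odd-index sum = 299 mod 256 = 43 → 38 2b.

382b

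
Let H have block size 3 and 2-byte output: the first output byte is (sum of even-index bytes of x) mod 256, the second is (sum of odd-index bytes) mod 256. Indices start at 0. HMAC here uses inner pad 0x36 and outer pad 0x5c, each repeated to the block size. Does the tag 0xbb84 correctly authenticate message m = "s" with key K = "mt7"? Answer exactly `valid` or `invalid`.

invalid

Key "mt7" = 6d 74 37 is exactly B = 3 bytes: K' = 6d 74 37.
K' ⊕ ipad = 5b 42 01; K' ⊕ opad = 31 28 6b.
Inner hash: even-index sum = 92 mod 256 = 92; odd-index sum = 181 mod 256 = 181 → 5c b5.
Outer hash (recomputed tag): even-index sum = 337 mod 256 = 81; odd-index sum = 132 mod 256 = 132 → 51 84.
Recomputed tag = 5184; claimed = bb84 → mismatch.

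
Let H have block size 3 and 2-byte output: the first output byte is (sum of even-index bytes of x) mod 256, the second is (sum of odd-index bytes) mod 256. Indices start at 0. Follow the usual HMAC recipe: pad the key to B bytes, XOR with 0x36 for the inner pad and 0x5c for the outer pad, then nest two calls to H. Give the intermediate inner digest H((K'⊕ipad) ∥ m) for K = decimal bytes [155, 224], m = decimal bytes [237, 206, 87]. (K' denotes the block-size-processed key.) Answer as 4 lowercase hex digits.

b11a

Key decimal bytes [155, 224] = 9b e0 is 2 bytes ≤ B = 3; zero-pad to 3 bytes: K' = 9b e0 00.
K' ⊕ ipad = ad d6 36.
Inner input = ad d6 36 ∥ ed ce 57.
Inner hash: even-index sum = 433 mod 256 = 177; odd-index sum = 538 mod 256 = 26 → b1 1a.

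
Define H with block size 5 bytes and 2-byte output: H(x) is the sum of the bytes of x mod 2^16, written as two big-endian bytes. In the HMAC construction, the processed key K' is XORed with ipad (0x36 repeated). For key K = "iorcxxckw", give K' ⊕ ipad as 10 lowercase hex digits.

35d4363636

Key "iorcxxckw" = 69 6f 72 63 78 78 63 6b 77 is 9 bytes > B = 5, so hash it first: H(key) = 03 e2, then zero-pad to 5 bytes: K' = 03 e2 00 00 00.
XOR each byte with 0x36: 03⊕36=35, e2⊕36=d4, 00⊕36=36, 00⊕36=36, 00⊕36=36.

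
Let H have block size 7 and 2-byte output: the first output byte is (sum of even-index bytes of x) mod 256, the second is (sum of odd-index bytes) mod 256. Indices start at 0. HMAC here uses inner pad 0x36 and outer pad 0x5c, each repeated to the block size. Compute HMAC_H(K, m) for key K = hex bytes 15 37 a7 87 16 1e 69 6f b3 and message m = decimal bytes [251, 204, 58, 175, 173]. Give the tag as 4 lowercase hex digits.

91c4

Key hex bytes 15 37 a7 87 16 1e 69 6f b3 is 9 bytes > B = 7, so hash it first: H(key) = ee 4b, then zero-pad to 7 bytes: K' = ee 4b 00 00 00 00 00.
K' ⊕ ipad = d8 7d 36 36 36 36 36.  K' ⊕ opad = b2 17 5c 5c 5c 5c 5c.
Inner input = (K'⊕ipad) ∥ m = d8 7d 36 36 36 36 36 ∥ fb cc 3a af ad.
Inner hash: even-index sum = 757 mod 256 = 245; odd-index sum = 715 mod 256 = 203 → f5 cb.
Outer input = (K'⊕opad) ∥ inner = b2 17 5c 5c 5c 5c 5c ∥ f5 cb.
Outer hash (tag): even-index sum = 657 mod 256 = 145; odd-index sum = 452 mod 256 = 196 → 91 c4.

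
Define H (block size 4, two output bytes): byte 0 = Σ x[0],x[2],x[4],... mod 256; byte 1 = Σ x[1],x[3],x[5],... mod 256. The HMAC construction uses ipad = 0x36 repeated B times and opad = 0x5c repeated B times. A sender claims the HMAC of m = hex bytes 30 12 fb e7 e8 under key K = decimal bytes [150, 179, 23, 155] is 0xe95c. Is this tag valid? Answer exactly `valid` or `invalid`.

Key decimal bytes [150, 179, 23, 155] = 96 b3 17 9b is exactly B = 4 bytes: K' = 96 b3 17 9b.
K' ⊕ ipad = a0 85 21 ad; K' ⊕ opad = ca ef 4b c7.
Inner hash: even-index sum = 724 mod 256 = 212; odd-index sum = 555 mod 256 = 43 → d4 2b.
Outer hash (recomputed tag): even-index sum = 489 mod 256 = 233; odd-index sum = 481 mod 256 = 225 → e9 e1.
Recomputed tag = e9e1; claimed = e95c → mismatch.

invalid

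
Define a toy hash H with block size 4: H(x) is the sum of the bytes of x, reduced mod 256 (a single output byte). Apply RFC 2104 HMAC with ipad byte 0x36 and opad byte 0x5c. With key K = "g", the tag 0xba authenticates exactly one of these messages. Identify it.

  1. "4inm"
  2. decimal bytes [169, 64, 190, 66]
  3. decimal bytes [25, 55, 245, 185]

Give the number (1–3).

Key "g" = 67 is 1 byte ≤ B = 4; zero-pad to 4 bytes: K' = 67 00 00 00.
K' ⊕ ipad = 51 36 36 36; K' ⊕ opad = 3b 5c 5c 5c.
m1: inner = H(51 36 36 36 34 69 6e 6d) = 6b; tag = H(3b 5c 5c 5c 6b) = ba ← matches
m2: inner = H(51 36 36 36 a9 40 be 42) = dc; tag = H(3b 5c 5c 5c dc) = 2b
m3: inner = H(51 36 36 36 19 37 f5 b9) = f1; tag = H(3b 5c 5c 5c f1) = 40

1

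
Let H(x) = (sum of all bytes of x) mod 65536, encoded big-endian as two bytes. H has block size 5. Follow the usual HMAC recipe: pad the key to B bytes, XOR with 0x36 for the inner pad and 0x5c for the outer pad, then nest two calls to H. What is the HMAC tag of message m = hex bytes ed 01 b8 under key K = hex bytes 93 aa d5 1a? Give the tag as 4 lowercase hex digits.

Key hex bytes 93 aa d5 1a is 4 bytes ≤ B = 5; zero-pad to 5 bytes: K' = 93 aa d5 1a 00.
K' ⊕ ipad = a5 9c e3 2c 36.  K' ⊕ opad = cf f6 89 46 5c.
Inner input = (K'⊕ipad) ∥ m = a5 9c e3 2c 36 ∥ ed 01 b8.
Inner hash: sum = 165+156+227+44+54+237+1+184 = 1068 → 04 2c.
Outer input = (K'⊕opad) ∥ inner = cf f6 89 46 5c ∥ 04 2c.
Outer hash (tag): sum = 207+246+137+70+92+4+44 = 800 → 03 20.

0320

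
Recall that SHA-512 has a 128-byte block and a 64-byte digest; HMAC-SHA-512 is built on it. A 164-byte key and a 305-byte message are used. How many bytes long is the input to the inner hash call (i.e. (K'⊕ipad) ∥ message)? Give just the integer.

433

Key is 164 > 128 bytes, so it is hashed to 64 bytes then zero-padded to 128: |K'| = 128.
Inner input = (K'⊕ipad) ∥ m → 128 + 305 = 433 bytes.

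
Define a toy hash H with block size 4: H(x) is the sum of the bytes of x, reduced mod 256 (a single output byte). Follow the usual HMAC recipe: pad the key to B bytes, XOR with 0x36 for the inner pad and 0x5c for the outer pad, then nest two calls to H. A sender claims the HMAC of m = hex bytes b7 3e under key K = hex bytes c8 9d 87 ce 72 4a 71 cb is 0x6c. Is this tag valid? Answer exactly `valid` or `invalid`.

Key hex bytes c8 9d 87 ce 72 4a 71 cb is 8 bytes > B = 4, so hash it first: H(key) = b2, then zero-pad to 4 bytes: K' = b2 00 00 00.
K' ⊕ ipad = 84 36 36 36; K' ⊕ opad = ee 5c 5c 5c.
Inner hash: sum = 132+54+54+54+183+62 = 539; mod 256 = 27 → 1b.
Outer hash (recomputed tag): sum = 238+92+92+92+27 = 541; mod 256 = 29 → 1d.
Recomputed tag = 1d; claimed = 6c → mismatch.

invalid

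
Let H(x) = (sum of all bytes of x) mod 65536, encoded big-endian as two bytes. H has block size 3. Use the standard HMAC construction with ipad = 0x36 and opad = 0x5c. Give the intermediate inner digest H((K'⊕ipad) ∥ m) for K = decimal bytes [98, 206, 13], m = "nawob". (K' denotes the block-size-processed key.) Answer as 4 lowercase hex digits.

Key decimal bytes [98, 206, 13] = 62 ce 0d is exactly B = 3 bytes: K' = 62 ce 0d.
K' ⊕ ipad = 54 f8 3b.
Inner input = 54 f8 3b ∥ 6e 61 77 6f 62.
Inner hash: sum = 84+248+59+110+97+119+111+98 = 926 → 03 9e.

039e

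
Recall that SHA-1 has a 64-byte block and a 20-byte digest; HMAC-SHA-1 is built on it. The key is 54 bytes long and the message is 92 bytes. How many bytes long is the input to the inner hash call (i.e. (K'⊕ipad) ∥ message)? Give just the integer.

156

Key is 54 ≤ 64 bytes, zero-padded: |K'| = 64.
Inner input = (K'⊕ipad) ∥ m → 64 + 92 = 156 bytes.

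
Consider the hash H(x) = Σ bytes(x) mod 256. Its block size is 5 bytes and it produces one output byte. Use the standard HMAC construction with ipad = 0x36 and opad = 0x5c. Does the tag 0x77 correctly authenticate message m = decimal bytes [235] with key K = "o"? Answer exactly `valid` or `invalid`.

Key "o" = 6f is 1 byte ≤ B = 5; zero-pad to 5 bytes: K' = 6f 00 00 00 00.
K' ⊕ ipad = 59 36 36 36 36; K' ⊕ opad = 33 5c 5c 5c 5c.
Inner hash: sum = 89+54+54+54+54+235 = 540; mod 256 = 28 → 1c.
Outer hash (recomputed tag): sum = 51+92+92+92+92+28 = 447; mod 256 = 191 → bf.
Recomputed tag = bf; claimed = 77 → mismatch.

invalid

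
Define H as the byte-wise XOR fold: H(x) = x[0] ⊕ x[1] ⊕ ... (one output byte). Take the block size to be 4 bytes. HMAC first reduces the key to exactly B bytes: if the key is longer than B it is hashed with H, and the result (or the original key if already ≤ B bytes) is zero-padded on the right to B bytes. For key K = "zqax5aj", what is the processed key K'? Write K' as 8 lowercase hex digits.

2c000000

|K| = 7 > B = 4, so first hash the key.
H(K): XOR 7a⊕71⊕61⊕78⊕35⊕61⊕6a = 2c.
Zero-pad H(K) = 2c to 4 bytes: K' = 2c 00 00 00.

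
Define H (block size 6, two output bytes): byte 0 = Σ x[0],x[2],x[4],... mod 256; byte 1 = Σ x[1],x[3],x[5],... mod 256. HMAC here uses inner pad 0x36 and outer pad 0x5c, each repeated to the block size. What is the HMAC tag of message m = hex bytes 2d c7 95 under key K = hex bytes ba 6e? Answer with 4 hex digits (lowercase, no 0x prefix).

5875

Key hex bytes ba 6e is 2 bytes ≤ B = 6; zero-pad to 6 bytes: K' = ba 6e 00 00 00 00.
K' ⊕ ipad = 8c 58 36 36 36 36.  K' ⊕ opad = e6 32 5c 5c 5c 5c.
Inner input = (K'⊕ipad) ∥ m = 8c 58 36 36 36 36 ∥ 2d c7 95.
Inner hash: even-index sum = 442 mod 256 = 186; odd-index sum = 395 mod 256 = 139 → ba 8b.
Outer input = (K'⊕opad) ∥ inner = e6 32 5c 5c 5c 5c ∥ ba 8b.
Outer hash (tag): even-index sum = 600 mod 256 = 88; odd-index sum = 373 mod 256 = 117 → 58 75.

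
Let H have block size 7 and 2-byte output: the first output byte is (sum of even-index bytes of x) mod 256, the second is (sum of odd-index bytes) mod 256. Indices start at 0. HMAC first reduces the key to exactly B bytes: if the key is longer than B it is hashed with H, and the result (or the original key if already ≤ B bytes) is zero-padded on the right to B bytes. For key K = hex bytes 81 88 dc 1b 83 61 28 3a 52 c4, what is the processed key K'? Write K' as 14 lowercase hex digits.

5a020000000000

|K| = 10 > B = 7, so first hash the key.
H(K): even-index sum = 602 mod 256 = 90; odd-index sum = 514 mod 256 = 2 → 5a 02.
Zero-pad H(K) = 5a 02 to 7 bytes: K' = 5a 02 00 00 00 00 00.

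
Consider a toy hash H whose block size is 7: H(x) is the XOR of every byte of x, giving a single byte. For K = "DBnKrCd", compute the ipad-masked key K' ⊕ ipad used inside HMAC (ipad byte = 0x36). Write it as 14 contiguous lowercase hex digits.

7274587d447552

Key "DBnKrCd" = 44 42 6e 4b 72 43 64 is exactly B = 7 bytes: K' = 44 42 6e 4b 72 43 64.
XOR each byte with 0x36: 44⊕36=72, 42⊕36=74, 6e⊕36=58, 4b⊕36=7d, 72⊕36=44, 43⊕36=75, 64⊕36=52.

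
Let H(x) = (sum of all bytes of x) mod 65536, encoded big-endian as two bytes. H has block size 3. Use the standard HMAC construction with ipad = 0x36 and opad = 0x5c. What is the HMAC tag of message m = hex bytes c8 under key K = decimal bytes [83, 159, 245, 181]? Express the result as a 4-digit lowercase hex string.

0257

Key decimal bytes [83, 159, 245, 181] = 53 9f f5 b5 is 4 bytes > B = 3, so hash it first: H(key) = 02 9c, then zero-pad to 3 bytes: K' = 02 9c 00.
K' ⊕ ipad = 34 aa 36.  K' ⊕ opad = 5e c0 5c.
Inner input = (K'⊕ipad) ∥ m = 34 aa 36 ∥ c8.
Inner hash: sum = 52+170+54+200 = 476 → 01 dc.
Outer input = (K'⊕opad) ∥ inner = 5e c0 5c ∥ 01 dc.
Outer hash (tag): sum = 94+192+92+1+220 = 599 → 02 57.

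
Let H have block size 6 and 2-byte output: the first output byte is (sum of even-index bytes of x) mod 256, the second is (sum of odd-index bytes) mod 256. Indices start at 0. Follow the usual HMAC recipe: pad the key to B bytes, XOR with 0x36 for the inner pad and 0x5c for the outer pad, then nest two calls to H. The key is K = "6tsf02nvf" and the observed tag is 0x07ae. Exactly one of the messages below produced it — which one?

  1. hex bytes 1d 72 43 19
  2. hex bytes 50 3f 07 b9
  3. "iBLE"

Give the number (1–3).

Key "6tsf02nvf" = 36 74 73 66 30 32 6e 76 66 is 9 bytes > B = 6, so hash it first: H(key) = ad 82, then zero-pad to 6 bytes: K' = ad 82 00 00 00 00.
K' ⊕ ipad = 9b b4 36 36 36 36; K' ⊕ opad = f1 de 5c 5c 5c 5c.
m1: inner = H(9b b4 36 36 36 36 1d 72 43 19) = 67 ab; tag = H(f1 de 5c 5c 5c 5c 67 ab) = 1041
m2: inner = H(9b b4 36 36 36 36 50 3f 07 b9) = 5e 18; tag = H(f1 de 5c 5c 5c 5c 5e 18) = 07ae ← matches
m3: inner = H(9b b4 36 36 36 36 69 42 4c 45) = bc a7; tag = H(f1 de 5c 5c 5c 5c bc a7) = 653d

2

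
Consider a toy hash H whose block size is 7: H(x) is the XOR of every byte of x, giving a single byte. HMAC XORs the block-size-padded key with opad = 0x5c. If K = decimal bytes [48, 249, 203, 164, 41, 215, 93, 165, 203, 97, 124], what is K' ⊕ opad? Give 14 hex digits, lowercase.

Key decimal bytes [48, 249, 203, 164, 41, 215, 93, 165, 203, 97, 124] = 30 f9 cb a4 29 d7 5d a5 cb 61 7c is 11 bytes > B = 7, so hash it first: H(key) = 76, then zero-pad to 7 bytes: K' = 76 00 00 00 00 00 00.
XOR each byte with 0x5c: 76⊕5c=2a, 00⊕5c=5c, 00⊕5c=5c, 00⊕5c=5c, 00⊕5c=5c, 00⊕5c=5c, 00⊕5c=5c.

2a5c5c5c5c5c5c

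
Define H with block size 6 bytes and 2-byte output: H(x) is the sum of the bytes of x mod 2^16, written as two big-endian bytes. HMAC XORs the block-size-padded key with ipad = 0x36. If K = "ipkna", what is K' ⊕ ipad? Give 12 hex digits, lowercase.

Key "ipkna" = 69 70 6b 6e 61 is 5 bytes ≤ B = 6; zero-pad to 6 bytes: K' = 69 70 6b 6e 61 00.
XOR each byte with 0x36: 69⊕36=5f, 70⊕36=46, 6b⊕36=5d, 6e⊕36=58, 61⊕36=57, 00⊕36=36.

5f465d585736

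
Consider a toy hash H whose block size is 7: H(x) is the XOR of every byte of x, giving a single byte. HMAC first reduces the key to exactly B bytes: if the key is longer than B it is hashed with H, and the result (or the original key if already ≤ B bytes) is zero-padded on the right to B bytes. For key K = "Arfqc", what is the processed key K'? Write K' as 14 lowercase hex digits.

Key "Arfqc" = 41 72 66 71 63 is 5 bytes ≤ B = 7; zero-pad to 7 bytes: K' = 41 72 66 71 63 00 00.

41726671630000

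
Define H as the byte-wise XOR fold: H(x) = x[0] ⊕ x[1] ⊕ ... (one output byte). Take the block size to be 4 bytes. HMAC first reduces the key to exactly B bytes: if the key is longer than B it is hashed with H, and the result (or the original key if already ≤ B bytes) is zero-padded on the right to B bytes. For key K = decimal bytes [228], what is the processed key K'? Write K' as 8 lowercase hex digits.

Key decimal bytes [228] = e4 is 1 byte ≤ B = 4; zero-pad to 4 bytes: K' = e4 00 00 00.

e4000000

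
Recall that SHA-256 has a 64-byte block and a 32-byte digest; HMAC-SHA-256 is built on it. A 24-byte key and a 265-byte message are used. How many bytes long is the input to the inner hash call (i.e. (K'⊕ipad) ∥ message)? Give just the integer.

329

Key is 24 ≤ 64 bytes, zero-padded: |K'| = 64.
Inner input = (K'⊕ipad) ∥ m → 64 + 265 = 329 bytes.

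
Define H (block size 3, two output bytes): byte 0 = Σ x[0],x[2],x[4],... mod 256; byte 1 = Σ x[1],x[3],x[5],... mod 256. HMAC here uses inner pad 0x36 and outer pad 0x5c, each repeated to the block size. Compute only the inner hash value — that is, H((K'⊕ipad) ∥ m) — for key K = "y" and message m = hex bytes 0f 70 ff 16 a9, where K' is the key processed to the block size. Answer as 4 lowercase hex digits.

Key "y" = 79 is 1 byte ≤ B = 3; zero-pad to 3 bytes: K' = 79 00 00.
K' ⊕ ipad = 4f 36 36.
Inner input = 4f 36 36 ∥ 0f 70 ff 16 a9.
Inner hash: even-index sum = 267 mod 256 = 11; odd-index sum = 493 mod 256 = 237 → 0b ed.

0bed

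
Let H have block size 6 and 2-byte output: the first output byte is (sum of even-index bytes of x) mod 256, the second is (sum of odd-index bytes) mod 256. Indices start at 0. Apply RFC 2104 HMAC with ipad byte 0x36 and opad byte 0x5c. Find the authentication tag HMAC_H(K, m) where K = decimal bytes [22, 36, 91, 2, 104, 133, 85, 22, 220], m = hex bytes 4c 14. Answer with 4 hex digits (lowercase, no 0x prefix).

Key decimal bytes [22, 36, 91, 2, 104, 133, 85, 22, 220] = 16 24 5b 02 68 85 55 16 dc is 9 bytes > B = 6, so hash it first: H(key) = 0a c1, then zero-pad to 6 bytes: K' = 0a c1 00 00 00 00.
K' ⊕ ipad = 3c f7 36 36 36 36.  K' ⊕ opad = 56 9d 5c 5c 5c 5c.
Inner input = (K'⊕ipad) ∥ m = 3c f7 36 36 36 36 ∥ 4c 14.
Inner hash: even-index sum = 244 mod 256 = 244; odd-index sum = 375 mod 256 = 119 → f4 77.
Outer input = (K'⊕opad) ∥ inner = 56 9d 5c 5c 5c 5c ∥ f4 77.
Outer hash (tag): even-index sum = 514 mod 256 = 2; odd-index sum = 460 mod 256 = 204 → 02 cc.

02cc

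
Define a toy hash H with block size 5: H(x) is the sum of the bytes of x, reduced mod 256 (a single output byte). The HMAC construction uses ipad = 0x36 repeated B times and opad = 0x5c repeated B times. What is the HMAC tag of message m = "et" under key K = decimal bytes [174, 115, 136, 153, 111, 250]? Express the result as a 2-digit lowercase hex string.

Key decimal bytes [174, 115, 136, 153, 111, 250] = ae 73 88 99 6f fa is 6 bytes > B = 5, so hash it first: H(key) = ab, then zero-pad to 5 bytes: K' = ab 00 00 00 00.
K' ⊕ ipad = 9d 36 36 36 36.  K' ⊕ opad = f7 5c 5c 5c 5c.
Inner input = (K'⊕ipad) ∥ m = 9d 36 36 36 36 ∥ 65 74.
Inner hash: sum = 157+54+54+54+54+101+116 = 590; mod 256 = 78 → 4e.
Outer input = (K'⊕opad) ∥ inner = f7 5c 5c 5c 5c ∥ 4e.
Outer hash (tag): sum = 247+92+92+92+92+78 = 693; mod 256 = 181 → b5.

b5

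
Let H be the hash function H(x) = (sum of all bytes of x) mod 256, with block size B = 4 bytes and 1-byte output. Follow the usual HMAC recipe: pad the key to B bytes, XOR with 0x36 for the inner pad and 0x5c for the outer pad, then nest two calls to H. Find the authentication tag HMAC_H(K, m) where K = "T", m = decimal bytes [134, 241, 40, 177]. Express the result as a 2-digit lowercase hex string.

70

Key "T" = 54 is 1 byte ≤ B = 4; zero-pad to 4 bytes: K' = 54 00 00 00.
K' ⊕ ipad = 62 36 36 36.  K' ⊕ opad = 08 5c 5c 5c.
Inner input = (K'⊕ipad) ∥ m = 62 36 36 36 ∥ 86 f1 28 b1.
Inner hash: sum = 98+54+54+54+134+241+40+177 = 852; mod 256 = 84 → 54.
Outer input = (K'⊕opad) ∥ inner = 08 5c 5c 5c ∥ 54.
Outer hash (tag): sum = 8+92+92+92+84 = 368; mod 256 = 112 → 70.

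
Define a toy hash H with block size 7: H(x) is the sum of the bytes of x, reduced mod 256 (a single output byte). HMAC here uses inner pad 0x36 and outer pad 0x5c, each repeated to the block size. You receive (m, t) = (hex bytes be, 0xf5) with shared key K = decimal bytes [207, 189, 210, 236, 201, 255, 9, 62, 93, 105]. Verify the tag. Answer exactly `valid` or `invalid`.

invalid

Key decimal bytes [207, 189, 210, 236, 201, 255, 9, 62, 93, 105] = cf bd d2 ec c9 ff 09 3e 5d 69 is 10 bytes > B = 7, so hash it first: H(key) = 1f, then zero-pad to 7 bytes: K' = 1f 00 00 00 00 00 00.
K' ⊕ ipad = 29 36 36 36 36 36 36; K' ⊕ opad = 43 5c 5c 5c 5c 5c 5c.
Inner hash: sum = 41+54+54+54+54+54+54+190 = 555; mod 256 = 43 → 2b.
Outer hash (recomputed tag): sum = 67+92+92+92+92+92+92+43 = 662; mod 256 = 150 → 96.
Recomputed tag = 96; claimed = f5 → mismatch.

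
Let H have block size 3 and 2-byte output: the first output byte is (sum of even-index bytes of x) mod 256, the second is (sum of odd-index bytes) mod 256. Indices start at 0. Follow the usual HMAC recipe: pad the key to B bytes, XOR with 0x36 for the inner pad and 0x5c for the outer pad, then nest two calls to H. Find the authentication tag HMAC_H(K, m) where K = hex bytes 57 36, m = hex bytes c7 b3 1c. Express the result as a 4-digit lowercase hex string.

Key hex bytes 57 36 is 2 bytes ≤ B = 3; zero-pad to 3 bytes: K' = 57 36 00.
K' ⊕ ipad = 61 00 36.  K' ⊕ opad = 0b 6a 5c.
Inner input = (K'⊕ipad) ∥ m = 61 00 36 ∥ c7 b3 1c.
Inner hash: even-index sum = 330 mod 256 = 74; odd-index sum = 227 mod 256 = 227 → 4a e3.
Outer input = (K'⊕opad) ∥ inner = 0b 6a 5c ∥ 4a e3.
Outer hash (tag): even-index sum = 330 mod 256 = 74; odd-index sum = 180 mod 256 = 180 → 4a b4.

4ab4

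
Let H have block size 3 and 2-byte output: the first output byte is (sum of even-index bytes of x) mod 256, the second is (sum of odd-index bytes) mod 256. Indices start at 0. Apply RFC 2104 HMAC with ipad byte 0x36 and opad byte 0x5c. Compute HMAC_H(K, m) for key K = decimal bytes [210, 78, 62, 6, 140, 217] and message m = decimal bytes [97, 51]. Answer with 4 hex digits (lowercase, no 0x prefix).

9884

Key decimal bytes [210, 78, 62, 6, 140, 217] = d2 4e 3e 06 8c d9 is 6 bytes > B = 3, so hash it first: H(key) = 9c 2d, then zero-pad to 3 bytes: K' = 9c 2d 00.
K' ⊕ ipad = aa 1b 36.  K' ⊕ opad = c0 71 5c.
Inner input = (K'⊕ipad) ∥ m = aa 1b 36 ∥ 61 33.
Inner hash: even-index sum = 275 mod 256 = 19; odd-index sum = 124 mod 256 = 124 → 13 7c.
Outer input = (K'⊕opad) ∥ inner = c0 71 5c ∥ 13 7c.
Outer hash (tag): even-index sum = 408 mod 256 = 152; odd-index sum = 132 mod 256 = 132 → 98 84.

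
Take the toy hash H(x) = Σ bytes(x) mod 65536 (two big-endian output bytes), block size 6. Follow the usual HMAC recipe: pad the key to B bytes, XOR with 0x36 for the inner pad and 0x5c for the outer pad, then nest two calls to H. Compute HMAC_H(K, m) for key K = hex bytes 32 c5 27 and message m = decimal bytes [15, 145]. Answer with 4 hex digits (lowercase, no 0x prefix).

Key hex bytes 32 c5 27 is 3 bytes ≤ B = 6; zero-pad to 6 bytes: K' = 32 c5 27 00 00 00.
K' ⊕ ipad = 04 f3 11 36 36 36.  K' ⊕ opad = 6e 99 7b 5c 5c 5c.
Inner input = (K'⊕ipad) ∥ m = 04 f3 11 36 36 36 ∥ 0f 91.
Inner hash: sum = 4+243+17+54+54+54+15+145 = 586 → 02 4a.
Outer input = (K'⊕opad) ∥ inner = 6e 99 7b 5c 5c 5c ∥ 02 4a.
Outer hash (tag): sum = 110+153+123+92+92+92+2+74 = 738 → 02 e2.

02e2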